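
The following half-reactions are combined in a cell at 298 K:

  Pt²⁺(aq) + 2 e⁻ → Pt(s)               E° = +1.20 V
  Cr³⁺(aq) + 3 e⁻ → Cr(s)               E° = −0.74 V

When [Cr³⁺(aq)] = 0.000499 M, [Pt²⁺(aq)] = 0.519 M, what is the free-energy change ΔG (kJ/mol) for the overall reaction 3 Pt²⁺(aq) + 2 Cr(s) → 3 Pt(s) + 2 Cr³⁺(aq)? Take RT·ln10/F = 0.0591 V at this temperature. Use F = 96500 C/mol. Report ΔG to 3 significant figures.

−1160 kJ/mol

E°cell = +1.20 − (−0.74) = +1.94 V; the balanced reaction transfers n = 6 electrons.
Here Q = [Cr³⁺(aq)]^2 / [Pt²⁺(aq)]^3 = 1.78×10^−6 (log Q = −5.749), giving E = +1.94 − (0.0591/6)·(−5.749) = +1.9966 V.
ΔG = −nFE = −(6)(96500)(+1.9966) J/mol = −1160 kJ/mol.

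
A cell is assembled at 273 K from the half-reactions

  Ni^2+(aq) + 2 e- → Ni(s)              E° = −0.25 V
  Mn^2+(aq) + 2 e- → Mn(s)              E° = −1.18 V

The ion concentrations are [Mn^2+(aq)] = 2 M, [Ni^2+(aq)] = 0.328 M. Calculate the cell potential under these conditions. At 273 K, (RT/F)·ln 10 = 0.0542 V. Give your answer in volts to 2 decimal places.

Since E°(Ni²⁺/Ni) > E°(Mn²⁺/Mn), Ni²⁺/Ni serves as the cathode.
E°cell = −0.25 − (−1.18) = +0.93 V, with n = 2 electrons transferred.
For the overall reaction Ni^2+(aq) + Mn(s) → Ni(s) + Mn^2+(aq), Q = [Mn^2+(aq)] / [Ni^2+(aq)] = 6.1, giving log Q = 0.785.
Applying E = E° − (RT ln10/nF)·log Q gives +0.93 − (0.0542/2)(0.785) = +0.91 V.

+0.91 V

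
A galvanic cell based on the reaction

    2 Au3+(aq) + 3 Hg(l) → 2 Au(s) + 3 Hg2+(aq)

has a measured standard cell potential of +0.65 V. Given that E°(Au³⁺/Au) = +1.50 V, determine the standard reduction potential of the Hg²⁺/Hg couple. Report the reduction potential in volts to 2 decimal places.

+0.85 V

In the reaction as written the Au³⁺/Au couple is reduced (cathode) and Hg²⁺/Hg is oxidized (anode), so E°cell = E°(Au³⁺/Au) − E°(Hg²⁺/Hg).
E°(Hg²⁺/Hg) = E°(cathode) − E°cell = +1.50 − (+0.65) = +0.85 V.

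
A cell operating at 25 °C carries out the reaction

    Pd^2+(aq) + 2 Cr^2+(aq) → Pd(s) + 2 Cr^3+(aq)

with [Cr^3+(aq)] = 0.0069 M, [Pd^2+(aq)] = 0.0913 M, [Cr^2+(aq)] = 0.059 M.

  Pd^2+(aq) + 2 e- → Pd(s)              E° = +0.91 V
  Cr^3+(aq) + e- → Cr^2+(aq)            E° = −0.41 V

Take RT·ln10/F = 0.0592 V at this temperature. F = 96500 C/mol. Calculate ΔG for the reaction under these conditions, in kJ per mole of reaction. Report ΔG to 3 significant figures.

−259 kJ/mol

E°cell = +0.91 − (−0.41) = +1.32 V; the balanced reaction transfers n = 2 electrons.
Q = [Cr^3+(aq)]^2 / ([Pd^2+(aq)]·[Cr^2+(aq)]^2) = 0.15, so log Q = −0.824 and E = +1.32 − (0.0592/2)(−0.824) = +1.3444 V.
Finally ΔG = −nFE = −(2)(96500 C/mol)(+1.3444 V) = −259 kJ/mol.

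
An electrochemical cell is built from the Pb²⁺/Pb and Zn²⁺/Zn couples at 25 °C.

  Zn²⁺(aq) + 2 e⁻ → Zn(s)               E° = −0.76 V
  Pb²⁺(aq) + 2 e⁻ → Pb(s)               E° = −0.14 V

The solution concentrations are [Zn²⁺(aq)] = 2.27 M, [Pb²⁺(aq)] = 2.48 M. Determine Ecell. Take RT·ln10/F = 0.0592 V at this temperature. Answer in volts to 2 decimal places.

+0.62 V

Since E°(Pb²⁺/Pb) > E°(Zn²⁺/Zn), Pb²⁺/Pb serves as the cathode.
E°cell = E°cat − E°an = −0.14 − (−0.76) = +0.62 V; n = 2.
For the overall reaction Pb²⁺(aq) + Zn(s) → Pb(s) + Zn²⁺(aq), Q = [Zn²⁺(aq)] / [Pb²⁺(aq)] = 0.915, giving log Q = −0.038.
By the Nernst equation, E = +0.62 − (0.0592/2)·(−0.038) = +0.62 V.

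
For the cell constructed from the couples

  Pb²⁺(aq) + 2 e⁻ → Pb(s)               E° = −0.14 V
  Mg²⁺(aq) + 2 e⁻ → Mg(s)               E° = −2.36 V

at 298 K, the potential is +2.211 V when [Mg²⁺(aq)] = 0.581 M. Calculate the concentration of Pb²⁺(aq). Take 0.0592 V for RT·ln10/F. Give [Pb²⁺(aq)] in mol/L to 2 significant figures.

Pb²⁺/Pb is the cathode (higher E°); E°cell = −0.14 − (−2.36) = +2.22 V with n = 2.
Since E = E° − (0.0592/n)·log Q, log Q = n(E° − E)/0.0592 = 0.304.
The balanced reaction is Pb²⁺(aq) + Mg(s) → Pb(s) + Mg²⁺(aq), so Q = [Mg²⁺(aq)] / [Pb²⁺(aq)].
Solving for the unknown gives log [Pb²⁺(aq)] = −0.540, so [Pb²⁺(aq)] ≈ 0.29 M.

0.29 M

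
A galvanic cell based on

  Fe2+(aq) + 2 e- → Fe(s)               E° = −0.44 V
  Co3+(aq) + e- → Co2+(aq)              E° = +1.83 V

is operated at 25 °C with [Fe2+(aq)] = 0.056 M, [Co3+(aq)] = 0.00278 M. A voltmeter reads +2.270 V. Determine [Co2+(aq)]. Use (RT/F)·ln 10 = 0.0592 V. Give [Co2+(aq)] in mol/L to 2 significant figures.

0.012 M

With Co³⁺/Co²⁺ at the cathode and Fe²⁺/Fe at the anode, E°cell = +1.83 − (−0.44) = +2.27 V (n = 2).
From the Nernst equation, log Q = n(E° − E)/0.0592 = 2·(+2.27 − (+2.270))/0.0592 = 0.000.
The balanced reaction is 2 Co3+(aq) + Fe(s) → 2 Co2+(aq) + Fe2+(aq), so Q = ([Co2+(aq)]^2·[Fe2+(aq)]) / [Co3+(aq)]^2.
Solving for the unknown gives log [Co2+(aq)] = −1.930, so [Co2+(aq)] ≈ 0.012 M.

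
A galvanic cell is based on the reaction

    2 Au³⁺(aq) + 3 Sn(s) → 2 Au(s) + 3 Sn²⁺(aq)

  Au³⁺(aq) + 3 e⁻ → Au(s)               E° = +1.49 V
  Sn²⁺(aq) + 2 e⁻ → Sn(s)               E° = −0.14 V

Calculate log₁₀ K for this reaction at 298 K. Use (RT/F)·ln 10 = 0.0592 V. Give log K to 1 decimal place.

log K = 165.2

The Au³⁺/Au couple is reduced (cathode); E°cell = +1.49 − (−0.14) = +1.63 V with n = 6.
At equilibrium E = 0, so log K = nE°cell / 0.0592 = (6)(+1.63) / 0.0592 = 165.2.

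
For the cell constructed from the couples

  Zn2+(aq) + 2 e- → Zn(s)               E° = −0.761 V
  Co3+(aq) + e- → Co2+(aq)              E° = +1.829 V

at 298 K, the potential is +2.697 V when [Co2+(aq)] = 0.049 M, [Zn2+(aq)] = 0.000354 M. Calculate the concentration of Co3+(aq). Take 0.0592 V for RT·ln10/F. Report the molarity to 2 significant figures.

0.059 M

The Co³⁺/Co²⁺ couple has the larger reduction potential, so it is the cathode: E°cell = +1.829 − (−0.761) = +2.590 V and n = 2.
Rearranging E = E° − (0.0592/n)·log Q gives log Q = 2(+2.590 − (+2.697))/0.0592 = −3.615.
The balanced reaction is 2 Co3+(aq) + Zn(s) → 2 Co2+(aq) + Zn2+(aq), so Q = ([Co2+(aq)]^2·[Zn2+(aq)]) / [Co3+(aq)]^2.
Substituting the known concentrations and solving, log [Co3+(aq)] = −1.228 and [Co3+(aq)] = 0.059 M.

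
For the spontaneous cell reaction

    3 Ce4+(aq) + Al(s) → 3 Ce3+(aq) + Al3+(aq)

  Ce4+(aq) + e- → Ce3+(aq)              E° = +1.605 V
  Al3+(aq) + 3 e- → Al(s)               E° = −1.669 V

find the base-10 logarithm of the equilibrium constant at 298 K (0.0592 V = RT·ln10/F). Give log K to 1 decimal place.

log K = 165.9

The Ce⁴⁺/Ce³⁺ couple is reduced (cathode); E°cell = +1.605 − (−1.669) = +3.274 V with n = 3.
At equilibrium E = 0, so log K = nE°cell / 0.0592 = (3)(+3.274) / 0.0592 = 165.9.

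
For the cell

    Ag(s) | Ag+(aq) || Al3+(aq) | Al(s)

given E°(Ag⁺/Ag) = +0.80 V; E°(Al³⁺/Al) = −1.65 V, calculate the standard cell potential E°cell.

By convention the left-hand electrode in cell notation is the anode (oxidation) and the right-hand electrode is the cathode (reduction).
E°cell = E°(right) − E°(left) = −1.65 − (+0.80) = −2.45 V.
The negative sign shows that, as written, the cell would require an external voltage to drive the reaction.

−2.45 V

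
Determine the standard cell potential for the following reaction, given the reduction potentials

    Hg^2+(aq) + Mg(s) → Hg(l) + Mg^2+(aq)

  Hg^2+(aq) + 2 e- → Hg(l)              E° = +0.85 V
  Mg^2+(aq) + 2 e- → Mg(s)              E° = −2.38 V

+3.23 V

In the reaction as written, Hg^2+(aq) is reduced (cathode) and Mg^2+(aq) is produced by oxidation at the anode.
E°cell = E°(cathode) − E°(anode) = +0.85 − (−2.38) = +3.23 V.
The positive value indicates the reaction is spontaneous as written.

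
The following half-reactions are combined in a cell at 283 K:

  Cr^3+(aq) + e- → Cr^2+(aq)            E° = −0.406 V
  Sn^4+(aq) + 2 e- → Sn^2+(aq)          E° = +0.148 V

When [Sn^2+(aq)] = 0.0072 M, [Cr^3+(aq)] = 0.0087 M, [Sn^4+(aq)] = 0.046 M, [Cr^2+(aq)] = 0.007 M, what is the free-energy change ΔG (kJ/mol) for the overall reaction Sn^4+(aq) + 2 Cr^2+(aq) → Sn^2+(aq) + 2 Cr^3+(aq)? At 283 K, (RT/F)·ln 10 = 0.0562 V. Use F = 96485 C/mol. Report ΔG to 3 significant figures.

−110 kJ/mol

The standard cell potential is +0.148 − (−0.406) = +0.554 V, with n = 2 electrons in the balanced equation.
Q = ([Sn^2+(aq)]·[Cr^3+(aq)]^2) / ([Sn^4+(aq)]·[Cr^2+(aq)]^2) = 0.242, so log Q = −0.617 and E = +0.554 − (0.0562/2)(−0.617) = +0.5713 V.
Then ΔG = −nFE = −2 × 96485 × +0.5713 J/mol = −110 kJ/mol.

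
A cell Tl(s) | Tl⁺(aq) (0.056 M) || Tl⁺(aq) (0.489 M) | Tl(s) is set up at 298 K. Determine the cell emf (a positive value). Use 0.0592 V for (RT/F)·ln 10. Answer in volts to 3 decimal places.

For a concentration cell E°cell = 0, since both electrodes use the same couple.
The compartment with the higher Tl⁺(aq) concentration (0.489 M) acts as the cathode; ions are reduced there and produced at the dilute (0.056 M) anode.
With n = 1, Ecell = −(0.0592/1)·log([dilute]/[conc]) = −(0.0592/1)·log(0.056/0.489) = +0.056 V.

0.056 V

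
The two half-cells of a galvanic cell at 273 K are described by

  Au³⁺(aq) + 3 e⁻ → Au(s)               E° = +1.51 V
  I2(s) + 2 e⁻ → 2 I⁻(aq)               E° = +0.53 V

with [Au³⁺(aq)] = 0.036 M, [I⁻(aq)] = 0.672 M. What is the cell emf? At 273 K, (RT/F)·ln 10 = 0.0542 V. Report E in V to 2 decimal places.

+0.94 V

Since E°(Au³⁺/Au) > E°(I₂/I⁻), Au³⁺/Au serves as the cathode.
E°cell = E°cat − E°an = +1.51 − (+0.53) = +0.98 V; n = 6.
For the overall reaction 2 Au³⁺(aq) + 6 I⁻(aq) → 2 Au(s) + 3 I2(s), Q = 1 / ([Au³⁺(aq)]^2·[I⁻(aq)]^6) = 8.38×10^3, giving log Q = 3.923.
By the Nernst equation, E = +0.98 − (0.0542/6)·(3.923) = +0.94 V.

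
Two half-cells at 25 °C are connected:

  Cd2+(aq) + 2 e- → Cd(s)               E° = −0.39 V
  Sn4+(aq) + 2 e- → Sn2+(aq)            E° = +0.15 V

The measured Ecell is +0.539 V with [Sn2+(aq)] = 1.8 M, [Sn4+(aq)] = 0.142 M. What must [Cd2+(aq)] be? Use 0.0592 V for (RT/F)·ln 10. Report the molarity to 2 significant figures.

0.085 M

Sn⁴⁺/Sn²⁺ is the cathode (higher E°); E°cell = +0.15 − (−0.39) = +0.54 V with n = 2.
From the Nernst equation, log Q = n(E° − E)/0.0592 = 2·(+0.54 − (+0.539))/0.0592 = 0.034.
For Sn4+(aq) + Cd(s) → Sn2+(aq) + Cd2+(aq), the reaction quotient is Q = ([Sn2+(aq)]·[Cd2+(aq)]) / [Sn4+(aq)].
Substituting the known concentrations and solving, log [Cd2+(aq)] = −1.069 and [Cd2+(aq)] = 0.085 M.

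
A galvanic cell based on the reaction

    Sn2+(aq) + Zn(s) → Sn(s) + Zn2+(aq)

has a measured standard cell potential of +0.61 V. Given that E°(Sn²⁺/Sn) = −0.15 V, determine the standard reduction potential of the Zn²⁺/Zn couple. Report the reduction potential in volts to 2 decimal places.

−0.76 V

In the reaction as written the Sn²⁺/Sn couple is reduced (cathode) and Zn²⁺/Zn is oxidized (anode), so E°cell = E°(Sn²⁺/Sn) − E°(Zn²⁺/Zn).
E°(Zn²⁺/Zn) = E°(cathode) − E°cell = −0.15 − (+0.61) = −0.76 V.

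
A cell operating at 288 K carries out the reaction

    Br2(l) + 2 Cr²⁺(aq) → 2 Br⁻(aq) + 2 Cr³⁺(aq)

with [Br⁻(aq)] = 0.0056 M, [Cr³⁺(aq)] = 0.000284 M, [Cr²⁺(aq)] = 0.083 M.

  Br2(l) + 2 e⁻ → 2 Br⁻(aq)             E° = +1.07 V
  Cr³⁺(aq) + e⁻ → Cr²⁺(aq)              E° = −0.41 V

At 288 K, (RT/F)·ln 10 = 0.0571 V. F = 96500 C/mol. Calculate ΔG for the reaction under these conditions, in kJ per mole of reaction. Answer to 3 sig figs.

The standard cell potential is +1.07 − (−0.41) = +1.48 V, with n = 2 electrons in the balanced equation.
Q = ([Br⁻(aq)]^2·[Cr³⁺(aq)]^2) / [Cr²⁺(aq)]^2 = 3.67×10^−10, so log Q = −9.435 and E = +1.48 − (0.0571/2)(−9.435) = +1.7494 V.
Finally ΔG = −nFE = −(2)(96500 C/mol)(+1.7494 V) = −338 kJ/mol.

−338 kJ/mol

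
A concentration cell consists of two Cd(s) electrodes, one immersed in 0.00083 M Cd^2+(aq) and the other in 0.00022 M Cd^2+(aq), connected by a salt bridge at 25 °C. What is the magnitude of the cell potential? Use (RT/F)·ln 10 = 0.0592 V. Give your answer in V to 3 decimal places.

0.017 V

For a concentration cell E°cell = 0, since both electrodes use the same couple.
The compartment with the higher Cd^2+(aq) concentration (0.00083 M) acts as the cathode; ions are reduced there and produced at the dilute (0.00022 M) anode.
With n = 2, Ecell = −(0.0592/2)·log([dilute]/[conc]) = −(0.0592/2)·log(0.00022/0.00083) = +0.017 V.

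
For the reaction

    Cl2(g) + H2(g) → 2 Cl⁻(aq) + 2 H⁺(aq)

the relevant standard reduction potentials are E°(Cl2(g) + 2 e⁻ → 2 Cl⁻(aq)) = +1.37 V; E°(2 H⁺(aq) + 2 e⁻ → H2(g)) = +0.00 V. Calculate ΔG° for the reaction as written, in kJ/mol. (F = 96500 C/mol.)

In the reaction as written Cl2(g) is reduced, so the Cl₂/Cl⁻ couple is the cathode and 2H⁺/H₂ is the anode.
E°cell = +1.37 − (+0.00) = +1.37 V; balancing electrons gives n = 2.
ΔG° = −nFE°cell = −(2)(96500)(+1.37) J/mol = −264 kJ/mol.

−264 kJ/mol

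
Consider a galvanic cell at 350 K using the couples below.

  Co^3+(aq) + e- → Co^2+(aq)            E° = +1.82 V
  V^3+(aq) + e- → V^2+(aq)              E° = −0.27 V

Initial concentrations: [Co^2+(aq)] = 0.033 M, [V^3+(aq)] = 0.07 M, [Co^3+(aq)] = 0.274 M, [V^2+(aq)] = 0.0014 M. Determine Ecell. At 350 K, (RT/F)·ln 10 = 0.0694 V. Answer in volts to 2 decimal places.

+2.04 V

Since E°(Co³⁺/Co²⁺) > E°(V³⁺/V²⁺), Co³⁺/Co²⁺ serves as the cathode.
E°cell = +1.82 − (−0.27) = +2.09 V, with n = 1 electron transferred.
Balancing gives Co^3+(aq) + V^2+(aq) → Co^2+(aq) + V^3+(aq); hence Q = ([Co^2+(aq)]·[V^3+(aq)]) / ([Co^3+(aq)]·[V^2+(aq)]) = 6.02 (log Q = 0.780).
By the Nernst equation, E = +2.09 − (0.0694/1)·(0.780) = +2.04 V.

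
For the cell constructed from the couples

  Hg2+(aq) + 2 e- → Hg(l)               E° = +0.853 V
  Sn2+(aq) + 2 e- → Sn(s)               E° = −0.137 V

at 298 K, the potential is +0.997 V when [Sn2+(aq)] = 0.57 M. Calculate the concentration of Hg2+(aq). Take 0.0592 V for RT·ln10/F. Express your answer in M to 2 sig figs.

0.98 M

The Hg²⁺/Hg couple has the larger reduction potential, so it is the cathode: E°cell = +0.853 − (−0.137) = +0.990 V and n = 2.
From the Nernst equation, log Q = n(E° − E)/0.0592 = 2·(+0.990 − (+0.997))/0.0592 = −0.236.
The balanced reaction is Hg2+(aq) + Sn(s) → Hg(l) + Sn2+(aq), so Q = [Sn2+(aq)] / [Hg2+(aq)].
Substituting the known concentrations and solving, log [Hg2+(aq)] = −0.008 and [Hg2+(aq)] = 0.98 M.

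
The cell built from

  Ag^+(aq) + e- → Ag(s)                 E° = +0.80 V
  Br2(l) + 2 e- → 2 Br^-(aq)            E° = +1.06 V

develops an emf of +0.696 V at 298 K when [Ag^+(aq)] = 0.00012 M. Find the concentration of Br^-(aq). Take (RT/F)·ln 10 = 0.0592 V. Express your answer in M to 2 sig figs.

With Br₂/Br⁻ at the cathode and Ag⁺/Ag at the anode, E°cell = +1.06 − (+0.80) = +0.26 V (n = 2).
Since E = E° − (0.0592/n)·log Q, log Q = n(E° − E)/0.0592 = −14.730.
The balanced reaction is Br2(l) + 2 Ag(s) → 2 Br^-(aq) + 2 Ag^+(aq), so Q = [Br^-(aq)]^2·[Ag^+(aq)]^2.
Substituting the known concentrations and solving, log [Br^-(aq)] = −3.444 and [Br^-(aq)] = 0.00036 M.

0.00036 M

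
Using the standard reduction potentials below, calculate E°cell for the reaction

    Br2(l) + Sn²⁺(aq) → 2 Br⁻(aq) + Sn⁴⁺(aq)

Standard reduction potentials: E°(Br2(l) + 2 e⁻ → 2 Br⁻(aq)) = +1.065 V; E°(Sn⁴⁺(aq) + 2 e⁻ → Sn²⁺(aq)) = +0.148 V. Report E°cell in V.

+0.917 V

Br2(l) gains electrons, so the Br₂/Br⁻ couple is the cathode; the Sn⁴⁺/Sn²⁺ couple is the anode.
E°cell = E°(cathode) − E°(anode) = +1.065 − (+0.148) = +0.917 V.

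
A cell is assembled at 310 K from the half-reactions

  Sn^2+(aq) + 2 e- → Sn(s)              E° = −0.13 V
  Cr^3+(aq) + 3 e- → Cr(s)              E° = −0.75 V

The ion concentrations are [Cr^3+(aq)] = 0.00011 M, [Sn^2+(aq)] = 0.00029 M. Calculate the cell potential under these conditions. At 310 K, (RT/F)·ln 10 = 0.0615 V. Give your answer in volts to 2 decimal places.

+0.59 V

The Sn²⁺/Sn couple has the more positive E°, so it is the cathode; Cr³⁺/Cr is the anode.
E°cell = E°cat − E°an = −0.13 − (−0.75) = +0.62 V; n = 6.
The balanced reaction is 3 Sn^2+(aq) + 2 Cr(s) → 3 Sn(s) + 2 Cr^3+(aq), so Q = [Cr^3+(aq)]^2 / [Sn^2+(aq)]^3 = 496 and log Q = 2.696.
E = E° − (0.0615/n)·log Q = +0.62 − (0.0615/6)(2.696) = +0.59 V.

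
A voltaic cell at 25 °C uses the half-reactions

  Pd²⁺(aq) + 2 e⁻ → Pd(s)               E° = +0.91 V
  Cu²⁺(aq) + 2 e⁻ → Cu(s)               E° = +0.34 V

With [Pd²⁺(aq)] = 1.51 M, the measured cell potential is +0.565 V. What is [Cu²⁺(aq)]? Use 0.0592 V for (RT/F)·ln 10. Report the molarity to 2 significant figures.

With Pd²⁺/Pd at the cathode and Cu²⁺/Cu at the anode, E°cell = +0.91 − (+0.34) = +0.57 V (n = 2).
From the Nernst equation, log Q = n(E° − E)/0.0592 = 2·(+0.57 − (+0.565))/0.0592 = 0.169.
Balancing electrons gives Pd²⁺(aq) + Cu(s) → Pd(s) + Cu²⁺(aq); thus Q = [Cu²⁺(aq)] / [Pd²⁺(aq)].
Isolating [Cu²⁺(aq)] in Q = 10^{0.169} yields log [Cu²⁺(aq)] = 0.348, i.e. 2.2 M.

2.2 M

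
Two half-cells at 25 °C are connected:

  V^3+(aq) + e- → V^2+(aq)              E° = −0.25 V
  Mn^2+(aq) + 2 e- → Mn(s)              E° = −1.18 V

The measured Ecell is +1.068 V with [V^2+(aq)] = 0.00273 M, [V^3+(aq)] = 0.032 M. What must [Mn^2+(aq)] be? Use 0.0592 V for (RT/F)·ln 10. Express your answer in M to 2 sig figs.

0.0030 M

The V³⁺/V²⁺ couple has the larger reduction potential, so it is the cathode: E°cell = −0.25 − (−1.18) = +0.93 V and n = 2.
Rearranging E = E° − (0.0592/n)·log Q gives log Q = 2(+0.93 − (+1.068))/0.0592 = −4.662.
For 2 V^3+(aq) + Mn(s) → 2 V^2+(aq) + Mn^2+(aq), the reaction quotient is Q = ([V^2+(aq)]^2·[Mn^2+(aq)]) / [V^3+(aq)]^2.
Solving for the unknown gives log [Mn^2+(aq)] = −2.524, so [Mn^2+(aq)] ≈ 0.0030 M.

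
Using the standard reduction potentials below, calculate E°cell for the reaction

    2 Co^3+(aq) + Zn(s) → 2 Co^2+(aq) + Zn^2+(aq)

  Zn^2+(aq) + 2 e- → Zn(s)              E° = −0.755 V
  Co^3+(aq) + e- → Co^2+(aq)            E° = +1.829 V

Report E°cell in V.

+2.584 V

In the reaction as written, Co^3+(aq) is reduced (cathode) and Zn^2+(aq) is produced by oxidation at the anode.
E°cell = E°(cathode) − E°(anode) = +1.829 − (−0.755) = +2.584 V.
The positive value indicates the reaction is spontaneous as written.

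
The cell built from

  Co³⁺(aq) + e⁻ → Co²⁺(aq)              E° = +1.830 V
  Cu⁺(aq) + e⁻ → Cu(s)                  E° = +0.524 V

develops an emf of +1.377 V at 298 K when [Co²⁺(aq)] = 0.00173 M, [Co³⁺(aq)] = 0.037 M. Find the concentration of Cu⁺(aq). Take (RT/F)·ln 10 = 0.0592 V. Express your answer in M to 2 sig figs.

The Co³⁺/Co²⁺ couple has the larger reduction potential, so it is the cathode: E°cell = +1.830 − (+0.524) = +1.306 V and n = 1.
Rearranging E = E° − (0.0592/n)·log Q gives log Q = 1(+1.306 − (+1.377))/0.0592 = −1.199.
For Co³⁺(aq) + Cu(s) → Co²⁺(aq) + Cu⁺(aq), the reaction quotient is Q = ([Co²⁺(aq)]·[Cu⁺(aq)]) / [Co³⁺(aq)].
Isolating [Cu⁺(aq)] in Q = 10^{−1.199} yields log [Cu⁺(aq)] = 0.131, i.e. 1.4 M.

1.4 M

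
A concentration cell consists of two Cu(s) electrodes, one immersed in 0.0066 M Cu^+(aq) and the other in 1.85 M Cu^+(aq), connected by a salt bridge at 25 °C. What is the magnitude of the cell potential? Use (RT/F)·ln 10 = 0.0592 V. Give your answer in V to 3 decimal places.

0.145 V

For a concentration cell E°cell = 0, since both electrodes use the same couple.
The compartment with the higher Cu^+(aq) concentration (1.85 M) acts as the cathode; ions are reduced there and produced at the dilute (0.0066 M) anode.
With n = 1, Ecell = −(0.0592/1)·log([dilute]/[conc]) = −(0.0592/1)·log(0.0066/1.85) = +0.145 V.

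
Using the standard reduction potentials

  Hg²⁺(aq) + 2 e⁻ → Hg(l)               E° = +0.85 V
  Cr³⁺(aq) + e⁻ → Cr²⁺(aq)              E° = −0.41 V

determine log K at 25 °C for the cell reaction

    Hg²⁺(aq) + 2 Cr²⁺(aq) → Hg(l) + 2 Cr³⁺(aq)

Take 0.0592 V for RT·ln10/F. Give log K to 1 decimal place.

log K = 42.6

The Hg²⁺/Hg couple is reduced (cathode); E°cell = +0.85 − (−0.41) = +1.26 V with n = 2.
At equilibrium E = 0, so log K = nE°cell / 0.0592 = (2)(+1.26) / 0.0592 = 42.6.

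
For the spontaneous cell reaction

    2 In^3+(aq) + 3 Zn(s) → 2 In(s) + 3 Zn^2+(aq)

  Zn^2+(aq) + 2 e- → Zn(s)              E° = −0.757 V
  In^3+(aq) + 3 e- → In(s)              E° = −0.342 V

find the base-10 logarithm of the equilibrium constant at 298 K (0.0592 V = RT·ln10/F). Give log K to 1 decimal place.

The In³⁺/In couple is reduced (cathode); E°cell = −0.342 − (−0.757) = +0.415 V with n = 6.
At equilibrium E = 0, so log K = nE°cell / 0.0592 = (6)(+0.415) / 0.0592 = 42.1.

log K = 42.1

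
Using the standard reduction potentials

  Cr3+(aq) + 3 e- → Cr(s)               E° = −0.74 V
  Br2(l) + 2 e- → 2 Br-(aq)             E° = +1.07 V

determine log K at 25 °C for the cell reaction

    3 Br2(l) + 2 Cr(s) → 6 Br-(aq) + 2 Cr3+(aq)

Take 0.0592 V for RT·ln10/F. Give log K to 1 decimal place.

log K = 183.4

The Br₂/Br⁻ couple is reduced (cathode); E°cell = +1.07 − (−0.74) = +1.81 V with n = 6.
At equilibrium E = 0, so log K = nE°cell / 0.0592 = (6)(+1.81) / 0.0592 = 183.4.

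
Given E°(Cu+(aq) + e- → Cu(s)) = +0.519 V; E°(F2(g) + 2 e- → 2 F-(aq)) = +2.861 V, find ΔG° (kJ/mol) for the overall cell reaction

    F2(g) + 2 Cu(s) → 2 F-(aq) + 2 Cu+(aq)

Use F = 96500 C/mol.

−452 kJ/mol

In the reaction as written F2(g) is reduced, so the F₂/F⁻ couple is the cathode and Cu⁺/Cu is the anode.
E°cell = +2.861 − (+0.519) = +2.342 V; balancing electrons gives n = 2.
ΔG° = −nFE°cell = −(2)(96500)(+2.342) J/mol = −452 kJ/mol.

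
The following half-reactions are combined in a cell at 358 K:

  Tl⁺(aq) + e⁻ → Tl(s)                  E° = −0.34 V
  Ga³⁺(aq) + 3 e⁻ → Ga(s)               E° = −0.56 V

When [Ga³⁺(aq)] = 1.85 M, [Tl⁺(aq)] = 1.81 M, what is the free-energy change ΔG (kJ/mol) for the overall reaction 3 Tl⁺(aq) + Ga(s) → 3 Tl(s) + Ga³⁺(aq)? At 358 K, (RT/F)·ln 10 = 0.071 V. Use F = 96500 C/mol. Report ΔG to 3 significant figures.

−67.2 kJ/mol

The standard cell potential is −0.34 − (−0.56) = +0.22 V, with n = 3 electrons in the balanced equation.
Here Q = [Ga³⁺(aq)] / [Tl⁺(aq)]^3 = 0.312 (log Q = −0.506), giving E = +0.22 − (0.071/3)·(−0.506) = +0.2320 V.
Finally ΔG = −nFE = −(3)(96500 C/mol)(+0.2320 V) = −67.2 kJ/mol.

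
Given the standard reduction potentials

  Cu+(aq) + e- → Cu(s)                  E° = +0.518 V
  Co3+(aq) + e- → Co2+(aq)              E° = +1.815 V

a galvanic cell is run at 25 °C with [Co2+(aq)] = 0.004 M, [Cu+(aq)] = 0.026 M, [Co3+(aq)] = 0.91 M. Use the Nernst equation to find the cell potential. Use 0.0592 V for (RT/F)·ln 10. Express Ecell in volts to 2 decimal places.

Co³⁺/Co²⁺ is reduced (cathode, E° = +1.815 V) and Cu⁺/Cu is oxidized (anode).
E°cell = E°cat − E°an = +1.815 − (+0.518) = +1.297 V; n = 1.
Balancing gives Co3+(aq) + Cu(s) → Co2+(aq) + Cu+(aq); hence Q = ([Co2+(aq)]·[Cu+(aq)]) / [Co3+(aq)] = 0.000114 (log Q = −3.942).
E = E° − (0.0592/n)·log Q = +1.297 − (0.0592/1)(−3.942) = +1.53 V.

+1.53 V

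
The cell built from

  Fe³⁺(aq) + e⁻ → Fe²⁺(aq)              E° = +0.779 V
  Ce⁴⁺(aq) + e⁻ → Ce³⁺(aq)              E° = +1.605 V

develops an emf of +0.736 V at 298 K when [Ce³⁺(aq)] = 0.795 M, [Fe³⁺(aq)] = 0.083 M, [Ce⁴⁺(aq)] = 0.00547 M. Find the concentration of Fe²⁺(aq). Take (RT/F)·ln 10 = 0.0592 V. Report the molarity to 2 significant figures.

Ce⁴⁺/Ce³⁺ is the cathode (higher E°); E°cell = +1.605 − (+0.779) = +0.826 V with n = 1.
From the Nernst equation, log Q = n(E° − E)/0.0592 = 1·(+0.826 − (+0.736))/0.0592 = 1.520.
Balancing electrons gives Ce⁴⁺(aq) + Fe²⁺(aq) → Ce³⁺(aq) + Fe³⁺(aq); thus Q = ([Ce³⁺(aq)]·[Fe³⁺(aq)]) / ([Ce⁴⁺(aq)]·[Fe²⁺(aq)]).
Substituting the known concentrations and solving, log [Fe²⁺(aq)] = −0.439 and [Fe²⁺(aq)] = 0.36 M.

0.36 M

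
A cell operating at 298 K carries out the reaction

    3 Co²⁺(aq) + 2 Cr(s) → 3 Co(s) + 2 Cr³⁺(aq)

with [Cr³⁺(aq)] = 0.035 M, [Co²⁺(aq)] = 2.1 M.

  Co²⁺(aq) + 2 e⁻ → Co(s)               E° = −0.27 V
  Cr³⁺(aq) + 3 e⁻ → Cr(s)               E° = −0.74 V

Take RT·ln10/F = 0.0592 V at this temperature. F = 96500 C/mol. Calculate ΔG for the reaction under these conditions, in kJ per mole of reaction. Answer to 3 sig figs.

With Co²⁺/Co reduced at the cathode, E°cell = −0.27 − (−0.74) = +0.47 V and n = 6.
Q = [Cr³⁺(aq)]^2 / [Co²⁺(aq)]^3 = 0.000132, so log Q = −3.879 and E = +0.47 − (0.0592/6)(−3.879) = +0.5083 V.
Finally ΔG = −nFE = −(6)(96500 C/mol)(+0.5083 V) = −294 kJ/mol.

−294 kJ/mol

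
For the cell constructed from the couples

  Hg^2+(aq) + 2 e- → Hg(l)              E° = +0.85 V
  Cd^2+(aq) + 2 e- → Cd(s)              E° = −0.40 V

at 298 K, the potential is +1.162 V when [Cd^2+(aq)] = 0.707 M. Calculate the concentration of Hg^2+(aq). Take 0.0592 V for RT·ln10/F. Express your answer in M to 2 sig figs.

The Hg²⁺/Hg couple has the larger reduction potential, so it is the cathode: E°cell = +0.85 − (−0.40) = +1.25 V and n = 2.
Since E = E° − (0.0592/n)·log Q, log Q = n(E° − E)/0.0592 = 2.973.
Balancing electrons gives Hg^2+(aq) + Cd(s) → Hg(l) + Cd^2+(aq); thus Q = [Cd^2+(aq)] / [Hg^2+(aq)].
Solving for the unknown gives log [Hg^2+(aq)] = −3.124, so [Hg^2+(aq)] ≈ 0.00075 M.

0.00075 M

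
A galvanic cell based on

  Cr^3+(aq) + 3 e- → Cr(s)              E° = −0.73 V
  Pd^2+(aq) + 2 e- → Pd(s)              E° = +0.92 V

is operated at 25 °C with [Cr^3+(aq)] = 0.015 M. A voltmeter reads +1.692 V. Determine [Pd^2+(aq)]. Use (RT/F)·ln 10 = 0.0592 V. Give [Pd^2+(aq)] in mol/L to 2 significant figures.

The Pd²⁺/Pd couple has the larger reduction potential, so it is the cathode: E°cell = +0.92 − (−0.73) = +1.65 V and n = 6.
From the Nernst equation, log Q = n(E° − E)/0.0592 = 6·(+1.65 − (+1.692))/0.0592 = −4.257.
The balanced reaction is 3 Pd^2+(aq) + 2 Cr(s) → 3 Pd(s) + 2 Cr^3+(aq), so Q = [Cr^3+(aq)]^2 / [Pd^2+(aq)]^3.
Isolating [Pd^2+(aq)] in Q = 10^{−4.257} yields log [Pd^2+(aq)] = 0.203, i.e. 1.6 M.

1.6 M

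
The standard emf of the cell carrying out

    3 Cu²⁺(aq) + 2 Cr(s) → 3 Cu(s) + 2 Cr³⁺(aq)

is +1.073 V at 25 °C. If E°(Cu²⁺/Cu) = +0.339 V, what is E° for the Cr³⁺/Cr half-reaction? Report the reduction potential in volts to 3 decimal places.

In the reaction as written the Cu²⁺/Cu couple is reduced (cathode) and Cr³⁺/Cr is oxidized (anode), so E°cell = E°(Cu²⁺/Cu) − E°(Cr³⁺/Cr).
E°(Cr³⁺/Cr) = E°(cathode) − E°cell = +0.339 − (+1.073) = −0.734 V.

−0.734 V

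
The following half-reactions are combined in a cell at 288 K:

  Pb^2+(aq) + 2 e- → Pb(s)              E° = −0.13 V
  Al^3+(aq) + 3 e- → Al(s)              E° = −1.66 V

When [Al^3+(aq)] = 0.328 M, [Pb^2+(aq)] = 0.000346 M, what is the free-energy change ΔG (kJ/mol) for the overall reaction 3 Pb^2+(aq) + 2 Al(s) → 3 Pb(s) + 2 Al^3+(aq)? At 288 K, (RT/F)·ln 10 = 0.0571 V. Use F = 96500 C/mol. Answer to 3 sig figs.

−834 kJ/mol

The standard cell potential is −0.13 − (−1.66) = +1.53 V, with n = 6 electrons in the balanced equation.
Q = [Al^3+(aq)]^2 / [Pb^2+(aq)]^3 = 2.6×10^9, so log Q = 9.415 and E = +1.53 − (0.0571/6)(9.415) = +1.4404 V.
Finally ΔG = −nFE = −(6)(96500 C/mol)(+1.4404 V) = −834 kJ/mol.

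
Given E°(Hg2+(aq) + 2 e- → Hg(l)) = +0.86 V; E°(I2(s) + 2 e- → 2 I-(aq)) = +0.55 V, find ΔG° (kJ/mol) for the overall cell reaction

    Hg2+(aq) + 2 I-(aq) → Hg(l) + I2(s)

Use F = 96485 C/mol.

−59.8 kJ/mol

In the reaction as written Hg2+(aq) is reduced, so the Hg²⁺/Hg couple is the cathode and I₂/I⁻ is the anode.
E°cell = +0.86 − (+0.55) = +0.31 V; balancing electrons gives n = 2.
ΔG° = −nFE°cell = −(2)(96485)(+0.31) J/mol = −59.8 kJ/mol.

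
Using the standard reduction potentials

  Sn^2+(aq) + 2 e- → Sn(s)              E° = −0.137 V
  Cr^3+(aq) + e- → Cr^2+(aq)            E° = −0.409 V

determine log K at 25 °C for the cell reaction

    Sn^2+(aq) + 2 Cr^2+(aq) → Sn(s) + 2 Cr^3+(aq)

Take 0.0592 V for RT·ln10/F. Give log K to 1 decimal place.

The Sn²⁺/Sn couple is reduced (cathode); E°cell = −0.137 − (−0.409) = +0.272 V with n = 2.
At equilibrium E = 0, so log K = nE°cell / 0.0592 = (2)(+0.272) / 0.0592 = 9.2.

log K = 9.2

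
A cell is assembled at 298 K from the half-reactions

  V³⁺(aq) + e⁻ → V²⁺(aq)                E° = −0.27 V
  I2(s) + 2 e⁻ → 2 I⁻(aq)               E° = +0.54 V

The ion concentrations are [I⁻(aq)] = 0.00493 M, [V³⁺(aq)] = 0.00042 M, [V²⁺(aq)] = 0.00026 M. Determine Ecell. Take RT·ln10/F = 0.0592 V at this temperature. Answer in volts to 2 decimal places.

+0.93 V

I₂/I⁻ is reduced (cathode, E° = +0.54 V) and V³⁺/V²⁺ is oxidized (anode).
The standard potential is +0.54 − (−0.27) = +0.81 V and the balanced reaction transfers n = 2 electrons.
For the overall reaction I2(s) + 2 V²⁺(aq) → 2 I⁻(aq) + 2 V³⁺(aq), Q = ([I⁻(aq)]^2·[V³⁺(aq)]^2) / [V²⁺(aq)]^2 = 6.34×10^−5, giving log Q = −4.198.
By the Nernst equation, E = +0.81 − (0.0592/2)·(−4.198) = +0.93 V.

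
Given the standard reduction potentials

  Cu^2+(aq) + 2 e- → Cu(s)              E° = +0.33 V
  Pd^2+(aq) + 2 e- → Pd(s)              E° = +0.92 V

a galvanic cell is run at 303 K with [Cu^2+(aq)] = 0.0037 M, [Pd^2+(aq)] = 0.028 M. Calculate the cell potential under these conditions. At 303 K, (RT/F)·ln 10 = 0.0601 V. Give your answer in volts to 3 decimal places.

Since E°(Pd²⁺/Pd) > E°(Cu²⁺/Cu), Pd²⁺/Pd serves as the cathode.
The standard potential is +0.92 − (+0.33) = +0.59 V and the balanced reaction transfers n = 2 electrons.
The balanced reaction is Pd^2+(aq) + Cu(s) → Pd(s) + Cu^2+(aq), so Q = [Cu^2+(aq)] / [Pd^2+(aq)] = 0.132 and log Q = −0.879.
E = E° − (0.0601/n)·log Q = +0.59 − (0.0601/2)(−0.879) = +0.616 V.

+0.616 V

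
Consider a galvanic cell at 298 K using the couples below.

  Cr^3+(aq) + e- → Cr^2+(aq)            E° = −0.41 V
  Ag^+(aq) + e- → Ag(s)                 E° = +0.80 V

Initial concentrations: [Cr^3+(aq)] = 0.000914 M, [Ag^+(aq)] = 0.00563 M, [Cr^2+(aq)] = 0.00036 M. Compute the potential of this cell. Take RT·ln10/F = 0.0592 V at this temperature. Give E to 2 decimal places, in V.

The Ag⁺/Ag couple has the more positive E°, so it is the cathode; Cr³⁺/Cr²⁺ is the anode.
E°cell = +0.80 − (−0.41) = +1.21 V, with n = 1 electron transferred.
Balancing gives Ag^+(aq) + Cr^2+(aq) → Ag(s) + Cr^3+(aq); hence Q = [Cr^3+(aq)] / ([Ag^+(aq)]·[Cr^2+(aq)]) = 451 (log Q = 2.654).
By the Nernst equation, E = +1.21 − (0.0592/1)·(2.654) = +1.05 V.

+1.05 V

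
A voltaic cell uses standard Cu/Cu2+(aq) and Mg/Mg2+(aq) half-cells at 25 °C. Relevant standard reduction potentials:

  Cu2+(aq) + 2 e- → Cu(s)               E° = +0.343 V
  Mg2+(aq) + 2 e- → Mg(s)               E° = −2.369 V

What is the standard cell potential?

+2.712 V

Of the two couples in this cell, the one with the more positive reduction potential is reduced at the cathode: here that is Cu²⁺/Cu (+0.343 V); Mg²⁺/Mg (−2.369 V) is the anode.
E°cell = E°(cathode) − E°(anode) = +0.343 − (−2.369) = +2.712 V.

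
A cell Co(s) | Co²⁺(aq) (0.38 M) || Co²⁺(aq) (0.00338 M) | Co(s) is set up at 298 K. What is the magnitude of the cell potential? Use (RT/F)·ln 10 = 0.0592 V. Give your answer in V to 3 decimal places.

0.061 V

For a concentration cell E°cell = 0, since both electrodes use the same couple.
The compartment with the higher Co²⁺(aq) concentration (0.38 M) acts as the cathode; ions are reduced there and produced at the dilute (0.00338 M) anode.
With n = 2, Ecell = −(0.0592/2)·log([dilute]/[conc]) = −(0.0592/2)·log(0.00338/0.38) = +0.061 V.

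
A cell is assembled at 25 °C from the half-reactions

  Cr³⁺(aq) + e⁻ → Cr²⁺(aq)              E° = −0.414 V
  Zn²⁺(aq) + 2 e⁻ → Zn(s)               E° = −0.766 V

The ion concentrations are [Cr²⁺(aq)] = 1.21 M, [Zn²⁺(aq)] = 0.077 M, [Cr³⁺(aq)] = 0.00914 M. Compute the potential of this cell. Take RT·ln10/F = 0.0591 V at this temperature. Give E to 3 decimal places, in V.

Cr³⁺/Cr²⁺ is reduced (cathode, E° = −0.414 V) and Zn²⁺/Zn is oxidized (anode).
E°cell = E°cat − E°an = −0.414 − (−0.766) = +0.352 V; n = 2.
The balanced reaction is 2 Cr³⁺(aq) + Zn(s) → 2 Cr²⁺(aq) + Zn²⁺(aq), so Q = ([Cr²⁺(aq)]^2·[Zn²⁺(aq)]) / [Cr³⁺(aq)]^2 = 1.35×10^3 and log Q = 3.130.
Applying E = E° − (RT ln10/nF)·log Q gives +0.352 − (0.0591/2)(3.130) = +0.260 V.

+0.260 V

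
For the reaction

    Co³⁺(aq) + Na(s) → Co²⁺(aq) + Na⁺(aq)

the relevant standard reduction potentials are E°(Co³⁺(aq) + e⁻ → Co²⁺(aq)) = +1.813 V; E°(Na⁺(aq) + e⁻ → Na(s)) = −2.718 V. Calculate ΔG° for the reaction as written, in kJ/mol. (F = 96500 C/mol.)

−437 kJ/mol

In the reaction as written Co³⁺(aq) is reduced, so the Co³⁺/Co²⁺ couple is the cathode and Na⁺/Na is the anode.
E°cell = +1.813 − (−2.718) = +4.531 V; balancing electrons gives n = 1.
ΔG° = −nFE°cell = −(1)(96500)(+4.531) J/mol = −437 kJ/mol.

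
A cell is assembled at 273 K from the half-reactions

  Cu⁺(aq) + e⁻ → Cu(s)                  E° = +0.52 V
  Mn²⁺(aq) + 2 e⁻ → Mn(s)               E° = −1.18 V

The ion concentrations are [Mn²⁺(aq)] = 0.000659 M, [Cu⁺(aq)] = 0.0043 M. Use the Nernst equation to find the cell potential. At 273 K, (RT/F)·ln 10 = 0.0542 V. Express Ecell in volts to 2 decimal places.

The Cu⁺/Cu couple has the more positive E°, so it is the cathode; Mn²⁺/Mn is the anode.
The standard potential is +0.52 − (−1.18) = +1.70 V and the balanced reaction transfers n = 2 electrons.
For the overall reaction 2 Cu⁺(aq) + Mn(s) → 2 Cu(s) + Mn²⁺(aq), Q = [Mn²⁺(aq)] / [Cu⁺(aq)]^2 = 35.6, giving log Q = 1.552.
Applying E = E° − (RT ln10/nF)·log Q gives +1.70 − (0.0542/2)(1.552) = +1.66 V.

+1.66 V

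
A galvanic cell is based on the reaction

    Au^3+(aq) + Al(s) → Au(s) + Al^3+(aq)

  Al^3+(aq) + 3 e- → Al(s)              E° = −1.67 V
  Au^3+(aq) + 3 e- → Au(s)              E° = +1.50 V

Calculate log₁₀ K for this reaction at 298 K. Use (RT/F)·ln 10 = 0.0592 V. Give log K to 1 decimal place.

The Au³⁺/Au couple is reduced (cathode); E°cell = +1.50 − (−1.67) = +3.17 V with n = 3.
At equilibrium E = 0, so log K = nE°cell / 0.0592 = (3)(+3.17) / 0.0592 = 160.6.

log K = 160.6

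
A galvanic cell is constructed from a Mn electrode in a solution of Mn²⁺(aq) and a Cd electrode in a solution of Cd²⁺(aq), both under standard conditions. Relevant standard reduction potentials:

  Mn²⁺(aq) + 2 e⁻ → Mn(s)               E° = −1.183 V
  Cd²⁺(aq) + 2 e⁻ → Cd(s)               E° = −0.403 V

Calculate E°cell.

Of the two couples in this cell, the one with the more positive reduction potential is reduced at the cathode: here that is Cd²⁺/Cd (−0.403 V); Mn²⁺/Mn (−1.183 V) is the anode.
E°cell = E°(cathode) − E°(anode) = −0.403 − (−1.183) = +0.780 V.

+0.780 V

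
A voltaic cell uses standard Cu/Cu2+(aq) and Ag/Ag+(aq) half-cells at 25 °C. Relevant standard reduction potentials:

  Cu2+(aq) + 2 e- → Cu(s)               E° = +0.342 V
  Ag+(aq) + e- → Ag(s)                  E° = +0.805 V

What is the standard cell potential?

The Ag⁺/Ag couple has the higher E°, so Ag ion is reduced (cathode) and Cu is oxidized (anode).
E°cell = E°(cathode) − E°(anode) = +0.805 − (+0.342) = +0.463 V.

+0.463 V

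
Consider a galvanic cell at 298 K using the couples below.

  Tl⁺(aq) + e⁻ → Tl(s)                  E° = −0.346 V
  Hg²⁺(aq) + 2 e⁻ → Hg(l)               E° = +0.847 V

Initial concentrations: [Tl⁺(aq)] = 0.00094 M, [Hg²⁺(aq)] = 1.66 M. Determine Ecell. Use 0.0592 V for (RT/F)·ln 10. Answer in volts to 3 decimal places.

The Hg²⁺/Hg couple has the more positive E°, so it is the cathode; Tl⁺/Tl is the anode.
The standard potential is +0.847 − (−0.346) = +1.193 V and the balanced reaction transfers n = 2 electrons.
The balanced reaction is Hg²⁺(aq) + 2 Tl(s) → Hg(l) + 2 Tl⁺(aq), so Q = [Tl⁺(aq)]^2 / [Hg²⁺(aq)] = 5.32×10^−7 and log Q = −6.274.
By the Nernst equation, E = +1.193 − (0.0592/2)·(−6.274) = +1.379 V.

+1.379 V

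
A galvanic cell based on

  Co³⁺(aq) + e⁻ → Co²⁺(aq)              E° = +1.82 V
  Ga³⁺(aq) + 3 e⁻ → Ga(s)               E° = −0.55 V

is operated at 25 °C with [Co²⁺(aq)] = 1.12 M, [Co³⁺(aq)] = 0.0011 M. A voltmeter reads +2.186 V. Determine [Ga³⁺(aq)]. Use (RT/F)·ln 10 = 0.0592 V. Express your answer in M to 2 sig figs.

2.0 M

The Co³⁺/Co²⁺ couple has the larger reduction potential, so it is the cathode: E°cell = +1.82 − (−0.55) = +2.37 V and n = 3.
Since E = E° − (0.0592/n)·log Q, log Q = n(E° − E)/0.0592 = 9.324.
Balancing electrons gives 3 Co³⁺(aq) + Ga(s) → 3 Co²⁺(aq) + Ga³⁺(aq); thus Q = ([Co²⁺(aq)]^3·[Ga³⁺(aq)]) / [Co³⁺(aq)]^3.
Isolating [Ga³⁺(aq)] in Q = 10^{9.324} yields log [Ga³⁺(aq)] = 0.301, i.e. 2.0 M.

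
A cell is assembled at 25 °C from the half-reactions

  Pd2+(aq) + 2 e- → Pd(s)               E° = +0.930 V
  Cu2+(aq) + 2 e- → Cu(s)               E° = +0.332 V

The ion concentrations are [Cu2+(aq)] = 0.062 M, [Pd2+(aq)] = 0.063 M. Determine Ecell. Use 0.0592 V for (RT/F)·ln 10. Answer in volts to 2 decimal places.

+0.60 V

Since E°(Pd²⁺/Pd) > E°(Cu²⁺/Cu), Pd²⁺/Pd serves as the cathode.
The standard potential is +0.930 − (+0.332) = +0.598 V and the balanced reaction transfers n = 2 electrons.
Balancing gives Pd2+(aq) + Cu(s) → Pd(s) + Cu2+(aq); hence Q = [Cu2+(aq)] / [Pd2+(aq)] = 0.984 (log Q = −0.007).
By the Nernst equation, E = +0.598 − (0.0592/2)·(−0.007) = +0.60 V.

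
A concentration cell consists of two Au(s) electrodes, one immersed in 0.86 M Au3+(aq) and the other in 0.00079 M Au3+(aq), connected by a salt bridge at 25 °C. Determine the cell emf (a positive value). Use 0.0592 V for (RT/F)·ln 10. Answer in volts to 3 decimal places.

For a concentration cell E°cell = 0, since both electrodes use the same couple.
The compartment with the higher Au3+(aq) concentration (0.86 M) acts as the cathode; ions are reduced there and produced at the dilute (0.00079 M) anode.
With n = 3, Ecell = −(0.0592/3)·log([dilute]/[conc]) = −(0.0592/3)·log(0.00079/0.86) = +0.060 V.

0.060 V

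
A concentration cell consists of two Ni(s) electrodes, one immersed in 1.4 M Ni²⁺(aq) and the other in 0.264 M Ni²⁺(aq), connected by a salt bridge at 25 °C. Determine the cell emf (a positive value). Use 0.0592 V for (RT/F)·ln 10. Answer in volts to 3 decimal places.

For a concentration cell E°cell = 0, since both electrodes use the same couple.
The compartment with the higher Ni²⁺(aq) concentration (1.4 M) acts as the cathode; ions are reduced there and produced at the dilute (0.264 M) anode.
With n = 2, Ecell = −(0.0592/2)·log([dilute]/[conc]) = −(0.0592/2)·log(0.264/1.4) = +0.021 V.

0.021 V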